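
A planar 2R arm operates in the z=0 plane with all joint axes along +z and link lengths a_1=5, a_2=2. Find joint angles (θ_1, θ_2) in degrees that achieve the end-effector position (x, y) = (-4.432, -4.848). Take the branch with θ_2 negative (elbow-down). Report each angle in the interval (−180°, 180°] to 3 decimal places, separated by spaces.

cos θ_2 = (43.1457−5²−2²)/(2·5·2) = 0.7073; θ_2 = -44.9854° (elbow-down)
β = atan2(-4.8480,-4.4320) = -132.4333°; ψ = atan2(-1.4139,6.4146) = -12.4300°
θ_1 = β − ψ = -120.0033°

-120.003 -44.985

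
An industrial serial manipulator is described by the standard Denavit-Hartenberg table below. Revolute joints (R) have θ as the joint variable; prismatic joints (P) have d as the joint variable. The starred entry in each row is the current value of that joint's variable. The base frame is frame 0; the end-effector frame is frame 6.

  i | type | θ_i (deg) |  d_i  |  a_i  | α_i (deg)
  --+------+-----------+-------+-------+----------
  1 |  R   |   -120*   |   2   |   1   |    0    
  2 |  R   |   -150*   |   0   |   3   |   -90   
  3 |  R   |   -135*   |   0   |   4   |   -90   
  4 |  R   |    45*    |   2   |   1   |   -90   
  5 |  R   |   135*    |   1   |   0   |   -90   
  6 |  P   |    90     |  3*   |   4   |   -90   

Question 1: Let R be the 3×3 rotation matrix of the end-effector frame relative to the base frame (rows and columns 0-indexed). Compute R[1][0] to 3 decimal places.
End-effector x-axis (col 0 of R) = (-0.7071,-0.5000,0.5000)
R[1][0] = -0.5000

-0.500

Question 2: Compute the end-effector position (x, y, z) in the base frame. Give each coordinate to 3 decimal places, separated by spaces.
-3.414 1.280 8.682

after link 1: o_1 = (-0.5000, -0.8660, 2.0000)
after link 2: o_2 = (-0.5000, 2.1340, 2.0000)
after link 3: o_3 = (-0.5000, -0.6945, 4.8284)
after link 4: o_4 = (0.2071, 0.2198, 6.7426)
after link 5: o_5 = (0.9142, 0.7198, 6.2426)
after link 6: o_6 = (-3.4142, 1.2804, 8.6820)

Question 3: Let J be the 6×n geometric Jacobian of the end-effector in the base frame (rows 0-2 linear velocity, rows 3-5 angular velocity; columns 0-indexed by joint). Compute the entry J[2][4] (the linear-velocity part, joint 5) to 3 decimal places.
2.561

axis z_4 = (0.7071,0.5000,-0.5000); lever o_n−o_4 = (-3.6213,1.0607,1.9393)
cross product → J_v[:, 4] = (1.5000,0.4393,2.5607)
J_ω[:, 4] = z_4
entry J[2][4] = 2.5607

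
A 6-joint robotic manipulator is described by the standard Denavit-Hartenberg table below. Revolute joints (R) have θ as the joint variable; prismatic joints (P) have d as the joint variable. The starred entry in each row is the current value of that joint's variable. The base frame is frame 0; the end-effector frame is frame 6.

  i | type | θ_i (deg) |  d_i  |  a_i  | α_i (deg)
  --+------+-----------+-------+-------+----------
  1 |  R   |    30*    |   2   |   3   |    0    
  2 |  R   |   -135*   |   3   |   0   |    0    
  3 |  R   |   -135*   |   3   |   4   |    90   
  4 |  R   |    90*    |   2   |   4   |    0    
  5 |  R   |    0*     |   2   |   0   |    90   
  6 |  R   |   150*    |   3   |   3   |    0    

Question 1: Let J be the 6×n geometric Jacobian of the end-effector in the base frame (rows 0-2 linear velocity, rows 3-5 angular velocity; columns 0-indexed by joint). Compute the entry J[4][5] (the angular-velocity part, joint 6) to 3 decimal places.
0.866

axis z_5 = (-0.5000,0.8660,-0.0000); lever o_n−o_5 = (-0.2010,3.3481,-2.5981)
cross product → J_v[:, 5] = (-2.2500,-1.2990,-1.5000)
J_ω[:, 5] = z_5
entry J[4][5] = 0.8660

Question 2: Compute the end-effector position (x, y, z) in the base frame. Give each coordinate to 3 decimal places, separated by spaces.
after link 1: o_1 = (2.5981, 1.5000, 2.0000)
after link 2: o_2 = (2.5981, 1.5000, 5.0000)
after link 3: o_3 = (0.5981, 4.9641, 8.0000)
after link 4: o_4 = (2.3301, 5.9641, 12.0000)
after link 5: o_5 = (4.0622, 6.9641, 12.0000)
after link 6: o_6 = (3.8612, 10.3122, 9.4019)

3.861 10.312 9.402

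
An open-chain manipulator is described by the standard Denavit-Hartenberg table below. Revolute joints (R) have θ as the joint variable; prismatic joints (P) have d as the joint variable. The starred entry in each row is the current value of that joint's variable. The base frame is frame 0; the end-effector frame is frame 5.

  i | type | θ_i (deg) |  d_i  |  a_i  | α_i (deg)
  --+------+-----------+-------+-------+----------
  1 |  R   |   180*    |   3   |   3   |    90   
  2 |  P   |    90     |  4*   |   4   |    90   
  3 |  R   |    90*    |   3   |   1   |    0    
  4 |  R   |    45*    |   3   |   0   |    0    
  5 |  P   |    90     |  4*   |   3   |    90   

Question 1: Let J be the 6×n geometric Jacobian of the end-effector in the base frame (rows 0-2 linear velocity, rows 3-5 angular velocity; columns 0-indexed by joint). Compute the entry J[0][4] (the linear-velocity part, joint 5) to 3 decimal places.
-1.000

prismatic axis z_4 = (-1.0000,0.0000,-0.0000)
J_v[:, 4] = z_4; J_ω[:, 4] = (0,0,0)
entry J[0][4] = -1.0000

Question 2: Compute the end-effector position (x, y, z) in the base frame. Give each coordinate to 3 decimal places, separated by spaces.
-13.000 2.879 4.879

after link 1: o_1 = (-3.0000, 0.0000, 3.0000)
after link 2: o_2 = (-3.0000, 4.0000, 7.0000)
after link 3: o_3 = (-6.0000, 5.0000, 7.0000)
after link 4: o_4 = (-9.0000, 5.0000, 7.0000)
after link 5: o_5 = (-13.0000, 2.8787, 4.8787)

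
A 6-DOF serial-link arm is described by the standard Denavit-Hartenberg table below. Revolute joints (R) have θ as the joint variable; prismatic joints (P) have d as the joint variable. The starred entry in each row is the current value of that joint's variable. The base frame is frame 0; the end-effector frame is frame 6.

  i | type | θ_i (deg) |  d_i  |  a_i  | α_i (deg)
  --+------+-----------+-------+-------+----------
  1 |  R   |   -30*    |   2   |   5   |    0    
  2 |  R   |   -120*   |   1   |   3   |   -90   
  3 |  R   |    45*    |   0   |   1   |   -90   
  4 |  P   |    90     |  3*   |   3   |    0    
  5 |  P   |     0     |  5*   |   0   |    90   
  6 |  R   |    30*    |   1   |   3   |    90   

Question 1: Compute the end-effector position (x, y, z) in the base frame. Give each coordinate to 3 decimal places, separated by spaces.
3.526 3.500 -5.132

after link 1: o_1 = (4.3301, -2.5000, 2.0000)
after link 2: o_2 = (1.7321, -4.0000, 3.0000)
after link 3: o_3 = (1.1197, -4.3536, 2.2929)
after link 4: o_4 = (1.4568, -0.6948, 0.1716)
after link 5: o_5 = (4.5187, 1.0729, -3.3640)
after link 6: o_6 = (3.5258, 3.4997, -5.1317)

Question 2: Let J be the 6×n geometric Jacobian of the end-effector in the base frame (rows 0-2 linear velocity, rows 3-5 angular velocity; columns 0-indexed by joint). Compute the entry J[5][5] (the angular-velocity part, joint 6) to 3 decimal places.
axis z_5 = (-0.6124,-0.3536,-0.7071); lever o_n−o_5 = (-0.9929,2.4268,-1.7678)
cross product → J_v[:, 5] = (2.3410,-0.3805,-1.8371)
J_ω[:, 5] = z_5
entry J[5][5] = -0.7071

-0.707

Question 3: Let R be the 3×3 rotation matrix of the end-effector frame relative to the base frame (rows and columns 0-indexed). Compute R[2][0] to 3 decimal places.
End-effector x-axis (col 0 of R) = (-0.1268,0.9268,-0.3536)
R[2][0] = -0.3536

-0.354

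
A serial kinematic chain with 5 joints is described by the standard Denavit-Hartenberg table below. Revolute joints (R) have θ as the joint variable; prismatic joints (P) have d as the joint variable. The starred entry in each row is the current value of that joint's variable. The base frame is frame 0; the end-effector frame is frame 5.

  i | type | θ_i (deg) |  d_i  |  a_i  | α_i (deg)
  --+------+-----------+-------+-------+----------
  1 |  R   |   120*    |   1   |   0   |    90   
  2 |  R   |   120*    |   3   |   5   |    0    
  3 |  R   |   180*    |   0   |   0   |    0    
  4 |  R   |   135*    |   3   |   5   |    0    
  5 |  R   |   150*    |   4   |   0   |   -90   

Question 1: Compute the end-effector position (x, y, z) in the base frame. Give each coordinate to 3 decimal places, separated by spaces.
9.263 3.956 10.160

after link 1: o_1 = (0.0000, 0.0000, 1.0000)
after link 2: o_2 = (3.8481, -0.6651, 5.3301)
after link 3: o_3 = (3.8481, -0.6651, 5.3301)
after link 4: o_4 = (5.7991, 1.9557, 10.1598)
after link 5: o_5 = (9.2632, 3.9557, 10.1598)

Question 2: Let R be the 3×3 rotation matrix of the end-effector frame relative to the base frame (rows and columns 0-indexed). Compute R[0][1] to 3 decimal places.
End-effector y-axis (col 1 of R) = (-0.8660,-0.5000,-0.0000)
R[0][1] = -0.8660

-0.866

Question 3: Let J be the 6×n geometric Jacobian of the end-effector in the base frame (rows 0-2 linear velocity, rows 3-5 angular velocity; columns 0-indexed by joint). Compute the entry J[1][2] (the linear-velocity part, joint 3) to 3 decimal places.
axis z_2 = (0.8660,0.5000,0.0000); lever o_n−o_2 = (5.4151,4.6207,4.8296)
cross product → J_v[:, 2] = (2.4148,-4.1826,1.2941)
J_ω[:, 2] = z_2
entry J[1][2] = -4.1826

-4.183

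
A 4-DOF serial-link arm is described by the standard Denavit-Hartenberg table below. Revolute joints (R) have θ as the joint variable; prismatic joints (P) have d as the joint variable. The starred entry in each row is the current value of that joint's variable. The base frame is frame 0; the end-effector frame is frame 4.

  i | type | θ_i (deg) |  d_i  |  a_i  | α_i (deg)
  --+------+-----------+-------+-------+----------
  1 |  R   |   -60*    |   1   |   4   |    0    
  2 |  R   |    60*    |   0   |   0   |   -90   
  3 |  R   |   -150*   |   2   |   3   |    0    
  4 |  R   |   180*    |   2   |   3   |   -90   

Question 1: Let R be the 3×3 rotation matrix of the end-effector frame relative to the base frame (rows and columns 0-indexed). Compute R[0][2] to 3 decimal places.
-0.500

End-effector z-axis (col 2 of R) = (-0.5000,0.0000,-0.8660)
R[0][2] = -0.5000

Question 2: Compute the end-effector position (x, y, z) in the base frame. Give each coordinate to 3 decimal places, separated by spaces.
2.000 0.536 1.000

after link 1: o_1 = (2.0000, -3.4641, 1.0000)
after link 2: o_2 = (2.0000, -3.4641, 1.0000)
after link 3: o_3 = (-0.5981, -1.4641, 2.5000)
after link 4: o_4 = (2.0000, 0.5359, 1.0000)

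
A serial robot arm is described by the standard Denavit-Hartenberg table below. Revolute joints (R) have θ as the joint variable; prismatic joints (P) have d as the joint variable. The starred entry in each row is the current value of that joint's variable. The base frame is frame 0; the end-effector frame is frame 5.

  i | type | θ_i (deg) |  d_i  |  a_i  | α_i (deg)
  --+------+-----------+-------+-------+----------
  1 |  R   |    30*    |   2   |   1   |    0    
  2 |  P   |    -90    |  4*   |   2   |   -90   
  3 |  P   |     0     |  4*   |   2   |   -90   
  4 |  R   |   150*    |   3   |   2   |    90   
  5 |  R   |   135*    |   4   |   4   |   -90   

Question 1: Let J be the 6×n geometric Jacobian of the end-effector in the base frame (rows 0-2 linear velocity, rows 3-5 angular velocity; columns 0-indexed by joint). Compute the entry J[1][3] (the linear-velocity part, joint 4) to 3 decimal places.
1.283

axis z_3 = (0.0000,0.0000,-1.0000); lever o_n−o_3 = (-1.2826,-3.8783,-5.8284)
cross product → J_v[:, 3] = (-3.8783,1.2826,-0.0000)
J_ω[:, 3] = z_3
entry J[1][3] = 1.2826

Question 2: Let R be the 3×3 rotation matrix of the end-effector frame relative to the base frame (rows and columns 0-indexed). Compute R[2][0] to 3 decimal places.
End-effector x-axis (col 0 of R) = (0.6124,-0.3536,-0.7071)
R[2][0] = -0.7071

-0.707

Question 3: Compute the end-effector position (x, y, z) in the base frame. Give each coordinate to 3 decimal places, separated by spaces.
after link 1: o_1 = (0.8660, 0.5000, 2.0000)
after link 2: o_2 = (1.8660, -1.2321, 6.0000)
after link 3: o_3 = (6.3301, -0.9641, 6.0000)
after link 4: o_4 = (4.5981, 0.0359, 3.0000)
after link 5: o_5 = (5.0476, -4.8424, 0.1716)

5.048 -4.842 0.172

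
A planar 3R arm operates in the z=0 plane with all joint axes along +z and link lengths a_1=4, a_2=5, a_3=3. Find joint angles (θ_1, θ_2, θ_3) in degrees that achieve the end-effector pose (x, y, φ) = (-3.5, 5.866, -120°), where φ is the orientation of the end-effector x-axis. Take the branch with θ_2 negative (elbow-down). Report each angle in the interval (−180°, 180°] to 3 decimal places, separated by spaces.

120.001 -30.001 150.001

wrist centre = target − a_3·(cos φ, sin φ) = (-2.0000, 8.4641)
cos θ_2 = (75.6406−4²−5²)/(2·4·5) = 0.8660; θ_2 = -30.0012° (elbow-down)
β = atan2(8.4641,-2.0000) = 103.2947°; ψ = atan2(-2.5001,8.3301) = -16.7060°
θ_1 = β − ψ = 120.0007°
θ_3 = φ − θ_1 − θ_2 = 150.0005° (wrapped to (-180°,180°])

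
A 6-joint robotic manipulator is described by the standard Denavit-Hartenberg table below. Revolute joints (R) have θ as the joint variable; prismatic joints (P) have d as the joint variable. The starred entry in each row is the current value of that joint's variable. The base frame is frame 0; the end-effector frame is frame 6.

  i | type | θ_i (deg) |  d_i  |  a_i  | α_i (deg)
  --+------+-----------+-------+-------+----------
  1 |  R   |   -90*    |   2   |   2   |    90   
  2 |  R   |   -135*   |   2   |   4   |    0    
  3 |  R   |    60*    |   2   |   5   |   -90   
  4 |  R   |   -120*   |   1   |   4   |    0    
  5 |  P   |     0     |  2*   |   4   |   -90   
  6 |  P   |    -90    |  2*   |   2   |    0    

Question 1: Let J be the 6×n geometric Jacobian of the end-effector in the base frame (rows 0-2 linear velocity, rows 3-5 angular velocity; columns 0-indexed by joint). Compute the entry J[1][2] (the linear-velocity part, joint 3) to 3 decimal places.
-1.345

axis z_2 = (-1.0000,-0.0000,0.0000); lever o_n−o_2 = (-9.9282,-5.5367,-1.3449)
cross product → J_v[:, 2] = (0.0000,-1.3449,5.5367)
J_ω[:, 2] = z_2
entry J[1][2] = -1.3449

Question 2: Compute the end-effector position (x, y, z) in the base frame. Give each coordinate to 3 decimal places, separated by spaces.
after link 1: o_1 = (0.0000, -2.0000, 2.0000)
after link 2: o_2 = (-2.0000, 0.8284, -0.8284)
after link 3: o_3 = (-4.0000, -0.4657, -5.6581)
after link 4: o_4 = (-7.4641, -0.9140, -3.4674)
after link 5: o_5 = (-10.9282, -2.3282, -1.0179)
after link 6: o_6 = (-11.9282, -4.7083, -2.1733)

-11.928 -4.708 -2.173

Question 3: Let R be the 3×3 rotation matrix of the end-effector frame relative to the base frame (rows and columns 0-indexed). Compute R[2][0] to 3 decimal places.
0.259

End-effector x-axis (col 0 of R) = (-0.0000,-0.9659,0.2588)
R[2][0] = 0.2588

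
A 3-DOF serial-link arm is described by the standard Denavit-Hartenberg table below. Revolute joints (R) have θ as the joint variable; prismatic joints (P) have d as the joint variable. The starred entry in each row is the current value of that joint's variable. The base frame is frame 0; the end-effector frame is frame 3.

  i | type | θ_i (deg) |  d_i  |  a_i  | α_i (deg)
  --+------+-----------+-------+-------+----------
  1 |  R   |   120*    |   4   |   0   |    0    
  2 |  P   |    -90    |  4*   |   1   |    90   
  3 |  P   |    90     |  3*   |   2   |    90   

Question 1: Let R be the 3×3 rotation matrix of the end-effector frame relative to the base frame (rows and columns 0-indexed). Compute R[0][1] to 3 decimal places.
End-effector y-axis (col 1 of R) = (0.5000,-0.8660,0.0000)
R[0][1] = 0.5000

0.500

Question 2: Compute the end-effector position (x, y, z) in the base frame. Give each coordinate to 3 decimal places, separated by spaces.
after link 1: o_1 = (0.0000, 0.0000, 4.0000)
after link 2: o_2 = (0.8660, 0.5000, 8.0000)
after link 3: o_3 = (2.3660, -2.0981, 10.0000)

2.366 -2.098 10.000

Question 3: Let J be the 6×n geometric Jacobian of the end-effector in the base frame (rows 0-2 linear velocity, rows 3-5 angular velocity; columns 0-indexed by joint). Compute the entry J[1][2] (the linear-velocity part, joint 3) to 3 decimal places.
prismatic axis z_2 = (0.5000,-0.8660,0.0000)
J_v[:, 2] = z_2; J_ω[:, 2] = (0,0,0)
entry J[1][2] = -0.8660

-0.866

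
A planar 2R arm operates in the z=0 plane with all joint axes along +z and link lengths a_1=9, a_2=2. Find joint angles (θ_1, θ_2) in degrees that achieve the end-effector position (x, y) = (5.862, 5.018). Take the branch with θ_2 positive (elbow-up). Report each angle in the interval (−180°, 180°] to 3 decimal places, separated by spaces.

30.004 135.002

cos θ_2 = (59.5434−9²−2²)/(2·9·2) = -0.7071; θ_2 = 135.0018° (elbow-up)
β = atan2(5.0180,5.8620) = 40.5642°; ψ = atan2(1.4142,7.5857) = 10.5601°
θ_1 = β − ψ = 30.0041°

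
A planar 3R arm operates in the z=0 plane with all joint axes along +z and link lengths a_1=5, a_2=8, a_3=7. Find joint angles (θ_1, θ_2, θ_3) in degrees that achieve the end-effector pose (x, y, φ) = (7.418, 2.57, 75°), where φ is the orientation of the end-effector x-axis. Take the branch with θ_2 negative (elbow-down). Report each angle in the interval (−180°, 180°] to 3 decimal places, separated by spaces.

wrist centre = target − a_3·(cos φ, sin φ) = (5.6063, -4.1915)
cos θ_2 = (48.9987−5²−8²)/(2·5·8) = -0.5000; θ_2 = -120.0010° (elbow-down)
β = atan2(-4.1915,5.6063) = -36.7833°; ψ = atan2(-6.9281,0.9999) = -81.7877°
θ_1 = β − ψ = 45.0044°
θ_3 = φ − θ_1 − θ_2 = 149.9967° (wrapped to (-180°,180°])

45.004 -120.001 149.997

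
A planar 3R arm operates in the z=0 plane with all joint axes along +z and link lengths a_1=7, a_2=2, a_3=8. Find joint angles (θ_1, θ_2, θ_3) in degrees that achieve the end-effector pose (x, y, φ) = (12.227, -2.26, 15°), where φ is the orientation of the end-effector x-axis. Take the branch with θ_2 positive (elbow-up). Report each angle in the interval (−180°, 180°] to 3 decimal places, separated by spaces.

wrist centre = target − a_3·(cos φ, sin φ) = (4.4996, -4.3306)
cos θ_2 = (39.0000−7²−2²)/(2·7·2) = -0.5000; θ_2 = 119.9999° (elbow-up)
β = atan2(-4.3306,4.4996) = -43.9033°; ψ = atan2(1.7321,6.0000) = 16.1021°
θ_1 = β − ψ = -60.0054°
θ_3 = φ − θ_1 − θ_2 = -44.9945° (wrapped to (-180°,180°])

-60.005 120.000 -44.995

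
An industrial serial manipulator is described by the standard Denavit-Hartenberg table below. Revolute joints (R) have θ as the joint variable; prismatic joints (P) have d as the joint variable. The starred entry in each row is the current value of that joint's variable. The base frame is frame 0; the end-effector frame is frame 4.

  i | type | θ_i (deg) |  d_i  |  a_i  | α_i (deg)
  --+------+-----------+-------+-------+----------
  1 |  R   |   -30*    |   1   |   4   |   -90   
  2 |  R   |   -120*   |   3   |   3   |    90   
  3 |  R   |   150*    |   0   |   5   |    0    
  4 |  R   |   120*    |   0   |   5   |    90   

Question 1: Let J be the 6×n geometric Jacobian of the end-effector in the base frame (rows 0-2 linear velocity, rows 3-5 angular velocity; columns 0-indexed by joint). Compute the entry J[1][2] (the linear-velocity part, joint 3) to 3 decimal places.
-3.125

axis z_2 = (-0.7500,0.4330,-0.5000); lever o_n−o_2 = (0.6250,-3.2476,-3.7500)
cross product → J_v[:, 2] = (-3.2476,-3.1250,2.1651)
J_ω[:, 2] = z_2
entry J[1][2] = -3.1250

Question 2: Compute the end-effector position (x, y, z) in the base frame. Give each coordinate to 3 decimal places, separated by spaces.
4.290 -1.900 -0.152

after link 1: o_1 = (3.4641, -2.0000, 1.0000)
after link 2: o_2 = (3.6651, 1.3481, 3.5981)
after link 3: o_3 = (6.7901, 2.4306, -0.1519)
after link 4: o_4 = (4.2901, -1.8995, -0.1519)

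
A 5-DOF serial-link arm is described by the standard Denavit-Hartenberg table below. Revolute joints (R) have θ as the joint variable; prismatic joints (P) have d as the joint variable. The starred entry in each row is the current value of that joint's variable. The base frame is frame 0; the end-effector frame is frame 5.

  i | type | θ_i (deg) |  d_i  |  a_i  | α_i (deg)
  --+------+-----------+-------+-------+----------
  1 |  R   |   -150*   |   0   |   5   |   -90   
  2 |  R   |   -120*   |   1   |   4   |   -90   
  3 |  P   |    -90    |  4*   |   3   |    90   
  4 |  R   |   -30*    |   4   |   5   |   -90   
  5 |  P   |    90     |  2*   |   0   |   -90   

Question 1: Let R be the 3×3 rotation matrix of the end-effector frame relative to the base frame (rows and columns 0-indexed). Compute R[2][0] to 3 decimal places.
End-effector x-axis (col 0 of R) = (0.4330,0.2500,0.8660)
R[2][0] = 0.8660

0.866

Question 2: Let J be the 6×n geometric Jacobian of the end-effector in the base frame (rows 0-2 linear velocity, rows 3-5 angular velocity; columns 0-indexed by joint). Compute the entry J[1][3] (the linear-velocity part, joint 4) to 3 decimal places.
axis z_3 = (-0.4330,-0.2500,-0.8660); lever o_n−o_3 = (1.5090,-5.2835,-3.8481)
cross product → J_v[:, 3] = (-3.6136,-2.9731,2.6651)
J_ω[:, 3] = z_3
entry J[1][3] = -2.9731

-2.973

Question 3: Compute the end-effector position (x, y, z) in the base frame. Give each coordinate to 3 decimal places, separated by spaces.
after link 1: o_1 = (-4.3301, -2.5000, 0.0000)
after link 2: o_2 = (-2.0981, -2.3660, 3.4641)
after link 3: o_3 = (-3.5981, -6.6962, 5.4641)
after link 4: o_4 = (-1.2901, -10.3636, 0.7500)
after link 5: o_5 = (-2.0891, -11.9796, 1.6160)

-2.089 -11.980 1.616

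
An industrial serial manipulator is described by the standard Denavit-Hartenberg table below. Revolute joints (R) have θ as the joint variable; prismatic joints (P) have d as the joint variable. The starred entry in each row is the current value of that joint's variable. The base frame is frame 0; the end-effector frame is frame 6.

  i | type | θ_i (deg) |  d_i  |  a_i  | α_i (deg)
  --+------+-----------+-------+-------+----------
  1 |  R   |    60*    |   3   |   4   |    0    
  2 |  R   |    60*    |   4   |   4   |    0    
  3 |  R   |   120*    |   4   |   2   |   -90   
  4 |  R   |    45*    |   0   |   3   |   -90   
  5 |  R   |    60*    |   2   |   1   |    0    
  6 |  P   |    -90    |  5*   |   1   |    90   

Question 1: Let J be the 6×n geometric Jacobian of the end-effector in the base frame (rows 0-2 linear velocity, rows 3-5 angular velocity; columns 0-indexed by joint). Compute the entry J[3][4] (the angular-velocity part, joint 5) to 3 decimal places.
axis z_4 = (0.3536,0.6124,-0.7071); lever o_n−o_4 = (1.6749,3.6331,-5.9157)
cross product → J_v[:, 4] = (-1.0536,0.9072,0.2588)
J_ω[:, 4] = z_4
entry J[3][4] = 0.3536

0.354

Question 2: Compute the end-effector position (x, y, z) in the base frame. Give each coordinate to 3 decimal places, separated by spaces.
-0.386 6.992 2.963

after link 1: o_1 = (2.0000, 3.4641, 3.0000)
after link 2: o_2 = (0.0000, 6.9282, 7.0000)
after link 3: o_3 = (-1.0000, 5.1962, 11.0000)
after link 4: o_4 = (-2.0607, 3.3590, 8.8787)
after link 5: o_5 = (-2.2803, 4.7106, 7.1109)
after link 6: o_6 = (-0.3857, 6.9921, 2.9630)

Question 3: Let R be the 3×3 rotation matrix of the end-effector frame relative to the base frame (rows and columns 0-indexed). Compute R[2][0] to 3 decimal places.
-0.612

End-effector x-axis (col 0 of R) = (0.1268,-0.7803,-0.6124)
R[2][0] = -0.6124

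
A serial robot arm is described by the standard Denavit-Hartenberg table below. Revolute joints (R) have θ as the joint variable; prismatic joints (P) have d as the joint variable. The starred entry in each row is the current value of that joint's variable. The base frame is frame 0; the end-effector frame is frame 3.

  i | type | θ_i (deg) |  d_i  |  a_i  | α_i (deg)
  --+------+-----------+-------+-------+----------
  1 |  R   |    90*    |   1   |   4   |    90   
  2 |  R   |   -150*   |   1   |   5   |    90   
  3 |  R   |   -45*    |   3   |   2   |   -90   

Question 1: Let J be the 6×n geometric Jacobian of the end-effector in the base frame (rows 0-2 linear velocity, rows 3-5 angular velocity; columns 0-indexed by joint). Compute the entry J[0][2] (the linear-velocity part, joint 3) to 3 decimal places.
axis z_2 = (-0.0000,-0.5000,0.8660); lever o_n−o_2 = (-1.4142,-2.7247,1.8910)
cross product → J_v[:, 2] = (1.4142,-1.2247,-0.7071)
J_ω[:, 2] = z_2
entry J[0][2] = 1.4142

1.414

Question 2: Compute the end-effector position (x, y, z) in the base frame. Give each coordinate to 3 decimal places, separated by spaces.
-0.414 -3.055 0.391

after link 1: o_1 = (0.0000, 4.0000, 1.0000)
after link 2: o_2 = (1.0000, -0.3301, -1.5000)
after link 3: o_3 = (-0.4142, -3.0549, 0.3910)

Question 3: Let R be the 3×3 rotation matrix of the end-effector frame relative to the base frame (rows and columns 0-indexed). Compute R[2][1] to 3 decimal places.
-0.866

End-effector y-axis (col 1 of R) = (0.0000,0.5000,-0.8660)
R[2][1] = -0.8660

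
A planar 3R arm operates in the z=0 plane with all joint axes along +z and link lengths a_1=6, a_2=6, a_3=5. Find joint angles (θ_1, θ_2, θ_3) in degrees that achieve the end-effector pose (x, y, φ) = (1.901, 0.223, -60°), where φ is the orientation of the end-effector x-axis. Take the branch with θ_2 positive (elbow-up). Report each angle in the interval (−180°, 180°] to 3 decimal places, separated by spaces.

29.995 134.998 135.006

wrist centre = target − a_3·(cos φ, sin φ) = (-0.5990, 4.5531)
cos θ_2 = (21.0898−6²−6²)/(2·6·6) = -0.7071; θ_2 = 134.9984° (elbow-up)
β = atan2(4.5531,-0.5990) = 97.4947°; ψ = atan2(4.2428,1.7575) = 67.4992°
θ_1 = β − ψ = 29.9955°
θ_3 = φ − θ_1 − θ_2 = 135.0061° (wrapped to (-180°,180°])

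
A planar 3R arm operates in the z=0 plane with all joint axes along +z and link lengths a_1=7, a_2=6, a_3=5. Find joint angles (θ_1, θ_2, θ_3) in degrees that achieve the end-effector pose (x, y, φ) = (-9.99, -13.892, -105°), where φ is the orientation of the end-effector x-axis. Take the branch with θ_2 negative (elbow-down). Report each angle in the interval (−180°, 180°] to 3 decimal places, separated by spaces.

wrist centre = target − a_3·(cos φ, sin φ) = (-8.6959, -9.0624)
cos θ_2 = (157.7453−7²−6²)/(2·7·6) = 0.8660; θ_2 = -30.0011° (elbow-down)
β = atan2(-9.0624,-8.6959) = -133.8178°; ψ = atan2(-3.0001,12.1961) = -13.8197°
θ_1 = β − ψ = -119.9981°
θ_3 = φ − θ_1 − θ_2 = 44.9992° (wrapped to (-180°,180°])

-119.998 -30.001 44.999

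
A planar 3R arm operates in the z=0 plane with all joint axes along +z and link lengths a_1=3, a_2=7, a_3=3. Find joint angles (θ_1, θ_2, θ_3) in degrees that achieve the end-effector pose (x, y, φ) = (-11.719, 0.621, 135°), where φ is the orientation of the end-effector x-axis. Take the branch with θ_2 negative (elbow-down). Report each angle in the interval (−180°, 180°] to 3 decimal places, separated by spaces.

-149.985 -30.018 -44.997

wrist centre = target − a_3·(cos φ, sin φ) = (-9.5977, -1.5003)
cos θ_2 = (94.3664−3²−7²)/(2·3·7) = 0.8659; θ_2 = -30.0181° (elbow-down)
β = atan2(-1.5003,-9.5977) = -171.1154°; ψ = atan2(-3.5019,9.0611) = -21.1305°
θ_1 = β − ψ = -149.9849°
θ_3 = φ − θ_1 − θ_2 = -44.9970° (wrapped to (-180°,180°])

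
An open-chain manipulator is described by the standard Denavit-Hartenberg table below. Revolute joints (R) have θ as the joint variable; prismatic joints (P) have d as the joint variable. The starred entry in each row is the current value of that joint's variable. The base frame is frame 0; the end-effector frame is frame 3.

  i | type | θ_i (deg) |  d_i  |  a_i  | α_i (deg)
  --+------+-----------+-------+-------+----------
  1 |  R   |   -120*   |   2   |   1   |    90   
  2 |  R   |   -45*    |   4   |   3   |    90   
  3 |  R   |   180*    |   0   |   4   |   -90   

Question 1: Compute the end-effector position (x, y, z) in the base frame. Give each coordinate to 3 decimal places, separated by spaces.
after link 1: o_1 = (-0.5000, -0.8660, 2.0000)
after link 2: o_2 = (-5.0248, -0.7031, -0.1213)
after link 3: o_3 = (-3.6105, 1.7463, 2.7071)

-3.611 1.746 2.707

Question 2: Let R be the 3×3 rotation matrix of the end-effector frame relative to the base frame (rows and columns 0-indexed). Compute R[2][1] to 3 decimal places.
0.707

End-effector y-axis (col 1 of R) = (-0.3536,-0.6124,0.7071)
R[2][1] = 0.7071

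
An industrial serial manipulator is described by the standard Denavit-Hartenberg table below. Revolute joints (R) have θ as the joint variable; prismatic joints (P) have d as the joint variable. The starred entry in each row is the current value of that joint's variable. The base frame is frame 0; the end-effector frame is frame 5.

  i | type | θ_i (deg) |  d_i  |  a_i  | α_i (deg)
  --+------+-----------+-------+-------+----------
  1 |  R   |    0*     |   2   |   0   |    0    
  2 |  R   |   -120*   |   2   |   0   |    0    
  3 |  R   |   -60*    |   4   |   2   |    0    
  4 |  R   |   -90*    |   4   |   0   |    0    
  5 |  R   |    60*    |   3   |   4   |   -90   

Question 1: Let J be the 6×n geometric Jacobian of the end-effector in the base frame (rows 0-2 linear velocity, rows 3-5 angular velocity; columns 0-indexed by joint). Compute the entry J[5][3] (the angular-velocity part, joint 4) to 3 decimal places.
axis z_3 = (0.0000,0.0000,1.0000); lever o_n−o_3 = (-3.4641,2.0000,7.0000)
cross product → J_v[:, 3] = (-2.0000,-3.4641,0.0000)
J_ω[:, 3] = z_3
entry J[5][3] = 1.0000

1.000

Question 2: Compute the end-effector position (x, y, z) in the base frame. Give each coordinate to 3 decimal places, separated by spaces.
-5.464 2.000 15.000

after link 1: o_1 = (0.0000, 0.0000, 2.0000)
after link 2: o_2 = (0.0000, 0.0000, 4.0000)
after link 3: o_3 = (-2.0000, -0.0000, 8.0000)
after link 4: o_4 = (-2.0000, -0.0000, 12.0000)
after link 5: o_5 = (-5.4641, 2.0000, 15.0000)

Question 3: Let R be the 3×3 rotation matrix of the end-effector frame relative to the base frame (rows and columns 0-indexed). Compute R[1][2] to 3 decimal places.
-0.866

End-effector z-axis (col 2 of R) = (-0.5000,-0.8660,0.0000)
R[1][2] = -0.8660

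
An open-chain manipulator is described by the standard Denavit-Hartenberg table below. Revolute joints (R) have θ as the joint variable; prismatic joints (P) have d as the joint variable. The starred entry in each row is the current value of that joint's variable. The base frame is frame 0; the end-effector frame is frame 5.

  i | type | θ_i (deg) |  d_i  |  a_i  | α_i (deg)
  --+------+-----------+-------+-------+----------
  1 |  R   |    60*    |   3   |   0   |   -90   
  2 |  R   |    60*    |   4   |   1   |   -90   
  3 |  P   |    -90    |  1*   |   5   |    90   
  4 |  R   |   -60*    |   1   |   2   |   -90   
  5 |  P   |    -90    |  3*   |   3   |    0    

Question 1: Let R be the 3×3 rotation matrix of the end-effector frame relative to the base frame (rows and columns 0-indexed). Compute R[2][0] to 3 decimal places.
0.866

End-effector x-axis (col 0 of R) = (-0.2500,-0.4330,0.8660)
R[2][0] = 0.8660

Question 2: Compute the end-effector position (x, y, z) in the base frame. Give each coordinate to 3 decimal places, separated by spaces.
after link 1: o_1 = (0.0000, 0.0000, 3.0000)
after link 2: o_2 = (-3.2141, 2.4330, 2.1340)
after link 3: o_3 = (-7.9772, 4.1830, 1.6340)
after link 4: o_4 = (-8.3433, 5.5490, 3.3660)
after link 5: o_5 = (-11.9928, 4.4240, 5.2141)

-11.993 4.424 5.214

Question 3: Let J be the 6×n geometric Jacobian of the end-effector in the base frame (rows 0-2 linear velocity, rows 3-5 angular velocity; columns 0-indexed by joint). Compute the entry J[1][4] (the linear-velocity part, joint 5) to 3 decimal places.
prismatic axis z_4 = (-0.9665,0.0580,-0.2500)
J_v[:, 4] = z_4; J_ω[:, 4] = (0,0,0)
entry J[1][4] = 0.0580

0.058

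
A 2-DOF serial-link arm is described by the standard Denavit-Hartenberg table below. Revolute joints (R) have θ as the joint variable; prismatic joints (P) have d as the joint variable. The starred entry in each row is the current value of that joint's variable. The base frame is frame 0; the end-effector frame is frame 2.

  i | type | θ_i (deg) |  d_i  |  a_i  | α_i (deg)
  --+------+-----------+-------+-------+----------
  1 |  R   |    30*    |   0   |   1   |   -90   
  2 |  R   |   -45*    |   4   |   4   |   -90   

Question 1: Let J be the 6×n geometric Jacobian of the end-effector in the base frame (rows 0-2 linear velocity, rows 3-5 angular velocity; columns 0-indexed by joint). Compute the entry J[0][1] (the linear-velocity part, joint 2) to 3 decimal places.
axis z_1 = (-0.5000,0.8660,0.0000); lever o_n−o_1 = (0.4495,4.8783,2.8284)
cross product → J_v[:, 1] = (2.4495,1.4142,-2.8284)
J_ω[:, 1] = z_1
entry J[0][1] = 2.4495

2.449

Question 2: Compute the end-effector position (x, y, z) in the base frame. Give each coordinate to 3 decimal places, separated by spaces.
1.316 5.378 2.828

after link 1: o_1 = (0.8660, 0.5000, 0.0000)
after link 2: o_2 = (1.3155, 5.3783, 2.8284)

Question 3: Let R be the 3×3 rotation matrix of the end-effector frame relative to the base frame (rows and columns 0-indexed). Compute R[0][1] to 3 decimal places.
End-effector y-axis (col 1 of R) = (0.5000,-0.8660,-0.0000)
R[0][1] = 0.5000

0.500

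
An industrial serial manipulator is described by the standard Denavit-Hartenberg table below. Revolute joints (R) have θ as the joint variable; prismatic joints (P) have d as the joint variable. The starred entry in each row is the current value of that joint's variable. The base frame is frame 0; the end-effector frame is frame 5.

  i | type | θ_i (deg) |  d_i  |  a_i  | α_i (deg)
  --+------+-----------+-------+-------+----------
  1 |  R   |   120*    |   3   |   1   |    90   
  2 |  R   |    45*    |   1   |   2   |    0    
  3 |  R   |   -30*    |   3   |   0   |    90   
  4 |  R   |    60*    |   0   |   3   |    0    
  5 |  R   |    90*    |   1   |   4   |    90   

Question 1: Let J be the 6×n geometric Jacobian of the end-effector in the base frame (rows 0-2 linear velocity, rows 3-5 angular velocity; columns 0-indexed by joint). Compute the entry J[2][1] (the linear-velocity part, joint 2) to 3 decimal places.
-0.224

axis z_1 = (0.8660,0.5000,0.0000); lever o_n−o_1 = (7.5582,4.1049,-0.0601)
cross product → J_v[:, 1] = (-0.0300,0.0520,-0.2241)
J_ω[:, 1] = z_1
entry J[2][1] = -0.2241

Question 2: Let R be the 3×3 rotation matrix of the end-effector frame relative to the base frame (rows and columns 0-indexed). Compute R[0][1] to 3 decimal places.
End-effector y-axis (col 1 of R) = (-0.1294,0.2241,-0.9659)
R[0][1] = -0.1294

-0.129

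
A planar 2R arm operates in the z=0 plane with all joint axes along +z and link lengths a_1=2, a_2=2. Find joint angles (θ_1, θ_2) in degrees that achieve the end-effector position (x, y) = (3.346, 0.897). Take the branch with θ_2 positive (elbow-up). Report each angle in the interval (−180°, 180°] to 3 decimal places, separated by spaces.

cos θ_2 = (12.0003−2²−2²)/(2·2·2) = 0.5000; θ_2 = 59.9973° (elbow-up)
β = atan2(0.8970,3.3460) = 15.0071°; ψ = atan2(1.7320,3.0001) = 29.9987°
θ_1 = β − ψ = -14.9916°

-14.992 59.997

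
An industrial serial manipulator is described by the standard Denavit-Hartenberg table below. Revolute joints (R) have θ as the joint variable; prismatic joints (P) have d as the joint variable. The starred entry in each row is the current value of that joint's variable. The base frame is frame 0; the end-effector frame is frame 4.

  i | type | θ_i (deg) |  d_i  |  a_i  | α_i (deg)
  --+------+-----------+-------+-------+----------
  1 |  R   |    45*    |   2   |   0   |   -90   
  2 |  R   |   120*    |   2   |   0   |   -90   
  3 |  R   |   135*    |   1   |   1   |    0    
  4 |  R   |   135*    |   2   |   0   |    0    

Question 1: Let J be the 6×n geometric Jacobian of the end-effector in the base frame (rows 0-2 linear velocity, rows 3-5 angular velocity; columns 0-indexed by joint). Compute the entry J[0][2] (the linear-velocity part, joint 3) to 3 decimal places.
-0.250

axis z_2 = (-0.6124,-0.6124,0.5000); lever o_n−o_2 = (-1.0871,-2.0871,2.1124)
cross product → J_v[:, 2] = (-0.2500,0.7500,0.6124)
J_ω[:, 2] = z_2
entry J[0][2] = -0.2500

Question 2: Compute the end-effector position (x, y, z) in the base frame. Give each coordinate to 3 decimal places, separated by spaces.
after link 1: o_1 = (0.0000, 0.0000, 2.0000)
after link 2: o_2 = (-1.4142, 1.4142, 2.0000)
after link 3: o_3 = (-1.2766, 0.5518, 3.1124)
after link 4: o_4 = (-2.5013, -0.6729, 4.1124)

-2.501 -0.673 4.112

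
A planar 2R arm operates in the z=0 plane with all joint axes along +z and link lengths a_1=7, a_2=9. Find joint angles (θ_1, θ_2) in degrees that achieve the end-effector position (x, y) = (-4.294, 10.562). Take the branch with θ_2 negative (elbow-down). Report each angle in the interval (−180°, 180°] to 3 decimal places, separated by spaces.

164.251 -90.003

cos θ_2 = (129.9943−7²−9²)/(2·7·9) = -0.0000; θ_2 = -90.0026° (elbow-down)
β = atan2(10.5620,-4.2940) = 112.1243°; ψ = atan2(-9.0000,6.9996) = -52.1266°
θ_1 = β − ψ = 164.2509°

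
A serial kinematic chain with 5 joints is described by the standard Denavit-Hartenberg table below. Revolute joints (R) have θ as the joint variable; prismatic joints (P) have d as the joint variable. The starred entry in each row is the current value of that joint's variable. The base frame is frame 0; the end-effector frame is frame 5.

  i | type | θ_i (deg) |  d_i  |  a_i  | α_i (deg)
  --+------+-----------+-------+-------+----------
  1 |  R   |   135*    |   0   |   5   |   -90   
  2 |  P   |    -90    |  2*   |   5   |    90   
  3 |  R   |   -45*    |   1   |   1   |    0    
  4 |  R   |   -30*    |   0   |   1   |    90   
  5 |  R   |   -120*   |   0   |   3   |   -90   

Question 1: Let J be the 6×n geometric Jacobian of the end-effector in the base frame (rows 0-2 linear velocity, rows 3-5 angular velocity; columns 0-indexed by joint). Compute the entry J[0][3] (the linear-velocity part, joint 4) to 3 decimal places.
0.092

axis z_3 = (0.7071,-0.7071,0.0000); lever o_n−o_3 = (-2.1786,1.4956,-0.1294)
cross product → J_v[:, 3] = (0.0915,0.0915,-0.4830)
J_ω[:, 3] = z_3
entry J[0][3] = 0.0915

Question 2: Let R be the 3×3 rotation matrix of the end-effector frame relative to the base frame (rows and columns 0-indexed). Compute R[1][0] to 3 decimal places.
0.271

End-effector x-axis (col 0 of R) = (-0.9539,0.2709,-0.1294)
R[1][0] = 0.2709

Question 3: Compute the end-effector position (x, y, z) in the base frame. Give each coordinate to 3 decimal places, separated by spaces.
after link 1: o_1 = (-3.5355, 3.5355, 0.0000)
after link 2: o_2 = (-4.9497, 2.1213, 5.0000)
after link 3: o_3 = (-3.7426, 1.9142, 5.7071)
after link 4: o_4 = (-3.0596, 2.5972, 5.9659)
after link 5: o_5 = (-5.9213, 3.4098, 5.5777)

-5.921 3.410 5.578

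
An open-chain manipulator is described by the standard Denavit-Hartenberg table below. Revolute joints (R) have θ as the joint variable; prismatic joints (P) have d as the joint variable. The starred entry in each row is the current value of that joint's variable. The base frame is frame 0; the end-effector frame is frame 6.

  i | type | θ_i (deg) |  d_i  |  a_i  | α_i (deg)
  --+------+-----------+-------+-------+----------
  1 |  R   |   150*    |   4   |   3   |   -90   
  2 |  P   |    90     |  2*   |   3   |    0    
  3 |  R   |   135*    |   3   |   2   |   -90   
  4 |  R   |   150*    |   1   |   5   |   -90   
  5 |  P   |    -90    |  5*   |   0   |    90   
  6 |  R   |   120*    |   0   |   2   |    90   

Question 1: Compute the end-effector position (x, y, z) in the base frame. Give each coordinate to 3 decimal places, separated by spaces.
-10.251 -3.700 -3.028

after link 1: o_1 = (-2.5981, 1.5000, 4.0000)
after link 2: o_2 = (-3.5981, -0.2321, 1.0000)
after link 3: o_3 = (-3.8733, -3.5372, 2.4142)
after link 4: o_4 = (-5.8874, 0.5123, 0.0595)
after link 5: o_5 = (-9.5833, -2.3538, -1.7083)
after link 6: o_6 = (-10.2513, -3.7002, -3.0278)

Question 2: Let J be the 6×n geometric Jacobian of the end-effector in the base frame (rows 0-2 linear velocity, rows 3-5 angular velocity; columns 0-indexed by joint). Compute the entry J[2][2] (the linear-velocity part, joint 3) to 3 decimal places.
axis z_2 = (-0.5000,-0.8660,0.0000); lever o_n−o_2 = (-6.6532,-3.4682,-4.0278)
cross product → J_v[:, 2] = (3.4882,-2.0139,-4.0278)
J_ω[:, 2] = z_2
entry J[2][2] = -4.0278

-4.028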